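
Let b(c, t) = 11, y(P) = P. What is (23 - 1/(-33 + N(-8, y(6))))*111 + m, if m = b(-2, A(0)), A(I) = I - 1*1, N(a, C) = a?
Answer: 105235/41 ≈ 2566.7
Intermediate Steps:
A(I) = -1 + I (A(I) = I - 1 = -1 + I)
m = 11
(23 - 1/(-33 + N(-8, y(6))))*111 + m = (23 - 1/(-33 - 8))*111 + 11 = (23 - 1/(-41))*111 + 11 = (23 - 1*(-1/41))*111 + 11 = (23 + 1/41)*111 + 11 = (944/41)*111 + 11 = 104784/41 + 11 = 105235/41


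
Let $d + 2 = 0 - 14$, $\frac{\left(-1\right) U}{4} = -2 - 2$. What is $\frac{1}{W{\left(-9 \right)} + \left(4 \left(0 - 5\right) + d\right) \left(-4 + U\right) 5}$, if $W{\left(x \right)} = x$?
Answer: $- \frac{1}{2169} \approx -0.00046104$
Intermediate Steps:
$U = 16$ ($U = - 4 \left(-2 - 2\right) = \left(-4\right) \left(-4\right) = 16$)
$d = -16$ ($d = -2 + \left(0 - 14\right) = -2 - 14 = -16$)
$\frac{1}{W{\left(-9 \right)} + \left(4 \left(0 - 5\right) + d\right) \left(-4 + U\right) 5} = \frac{1}{-9 + \left(4 \left(0 - 5\right) - 16\right) \left(-4 + 16\right) 5} = \frac{1}{-9 + \left(4 \left(-5\right) - 16\right) 12 \cdot 5} = \frac{1}{-9 + \left(-20 - 16\right) 60} = \frac{1}{-9 - 2160} = \frac{1}{-2169} = - \frac{1}{2169}$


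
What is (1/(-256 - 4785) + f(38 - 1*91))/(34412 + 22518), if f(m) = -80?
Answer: -403281/286984130 ≈ -0.0014052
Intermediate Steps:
(1/(-256 - 4785) + f(38 - 1*91))/(34412 + 22518) = (1/(-256 - 4785) - 80)/(34412 + 22518) = (1/(-5041) - 80)/56930 = (-1/5041 - 80)*(1/56930) = -403281/5041*1/56930 = -403281/286984130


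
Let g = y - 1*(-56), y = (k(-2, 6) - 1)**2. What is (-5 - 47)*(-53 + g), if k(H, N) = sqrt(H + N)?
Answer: -208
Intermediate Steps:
y = 1 (y = (sqrt(-2 + 6) - 1)**2 = (sqrt(4) - 1)**2 = (2 - 1)**2 = 1**2 = 1)
g = 57 (g = 1 - 1*(-56) = 1 + 56 = 57)
(-5 - 47)*(-53 + g) = (-5 - 47)*(-53 + 57) = -52*4 = -208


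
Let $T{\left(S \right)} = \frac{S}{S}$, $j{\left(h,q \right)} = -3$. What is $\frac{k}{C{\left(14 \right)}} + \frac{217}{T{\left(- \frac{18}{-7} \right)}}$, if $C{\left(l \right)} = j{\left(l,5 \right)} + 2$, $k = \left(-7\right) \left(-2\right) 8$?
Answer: $105$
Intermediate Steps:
$k = 112$ ($k = 14 \cdot 8 = 112$)
$C{\left(l \right)} = -1$ ($C{\left(l \right)} = -3 + 2 = -1$)
$T{\left(S \right)} = 1$
$\frac{k}{C{\left(14 \right)}} + \frac{217}{T{\left(- \frac{18}{-7} \right)}} = \frac{112}{-1} + \frac{217}{1} = 112 \left(-1\right) + 217 \cdot 1 = -112 + 217 = 105$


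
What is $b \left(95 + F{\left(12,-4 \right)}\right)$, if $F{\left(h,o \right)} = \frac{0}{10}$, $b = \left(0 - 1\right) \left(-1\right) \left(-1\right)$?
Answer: $-95$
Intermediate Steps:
$b = -1$ ($b = \left(-1\right) \left(-1\right) \left(-1\right) = 1 \left(-1\right) = -1$)
$F{\left(h,o \right)} = 0$ ($F{\left(h,o \right)} = 0 \cdot \frac{1}{10} = 0$)
$b \left(95 + F{\left(12,-4 \right)}\right) = - (95 + 0) = \left(-1\right) 95 = -95$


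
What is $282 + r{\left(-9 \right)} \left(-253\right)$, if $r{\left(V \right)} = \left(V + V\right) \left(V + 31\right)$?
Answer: $100470$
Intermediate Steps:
$r{\left(V \right)} = 2 V \left(31 + V\right)$
$282 + r{\left(-9 \right)} \left(-253\right) = 282 + 2 \left(-9\right) \left(31 - 9\right) \left(-253\right) = 282 + 2 \left(-9\right) 22 \left(-253\right) = 282 - -100188 = 282 + 100188 = 100470$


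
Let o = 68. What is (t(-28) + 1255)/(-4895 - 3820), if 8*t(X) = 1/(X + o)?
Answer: -133867/929600 ≈ -0.14400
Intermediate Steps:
t(X) = 1/(8*(68 + X)) (t(X) = 1/(8*(X + 68)) = 1/(8*(68 + X)))
(t(-28) + 1255)/(-4895 - 3820) = (1/(8*(68 - 28)) + 1255)/(-4895 - 3820) = ((⅛)/40 + 1255)/(-8715) = ((⅛)*(1/40) + 1255)*(-1/8715) = (1/320 + 1255)*(-1/8715) = (401601/320)*(-1/8715) = -133867/929600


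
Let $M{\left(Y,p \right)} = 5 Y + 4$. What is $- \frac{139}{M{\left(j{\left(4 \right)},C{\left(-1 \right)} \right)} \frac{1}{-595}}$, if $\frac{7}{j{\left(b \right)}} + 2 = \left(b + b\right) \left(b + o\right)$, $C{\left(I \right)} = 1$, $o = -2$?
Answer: $\frac{165410}{13} \approx 12724.0$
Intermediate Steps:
$j{\left(b \right)} = \frac{7}{-2 + 2 b \left(-2 + b\right)}$ ($j{\left(b \right)} = \frac{7}{-2 + \left(b + b\right) \left(b - 2\right)} = \frac{7}{-2 + 2 b \left(-2 + b\right)}$)
$M{\left(Y,p \right)} = 4 + 5 Y$
$- \frac{139}{M{\left(j{\left(4 \right)},C{\left(-1 \right)} \right)} \frac{1}{-595}} = - \frac{139}{\left(4 + 5 \frac{7}{2 \left(-1 + 4^{2} - 8\right)}\right) \frac{1}{-595}} = - \frac{139}{\left(4 + 5 \frac{7}{2 \left(-1 + 16 - 8\right)}\right) \left(- \frac{1}{595}\right)} = - \frac{139}{\left(4 + 5 \frac{7}{2 \cdot 7}\right) \left(- \frac{1}{595}\right)} = - \frac{139}{\left(4 + 5 \cdot \frac{7}{2} \cdot \frac{1}{7}\right) \left(- \frac{1}{595}\right)} = - \frac{139}{\left(4 + 5 \cdot \frac{1}{2}\right) \left(- \frac{1}{595}\right)} = - \frac{139}{\left(4 + \frac{5}{2}\right) \left(- \frac{1}{595}\right)} = - \frac{139}{\frac{13}{2} \left(- \frac{1}{595}\right)} = - \frac{139}{- \frac{13}{1190}} = \left(-139\right) \left(- \frac{1190}{13}\right) = \frac{165410}{13}$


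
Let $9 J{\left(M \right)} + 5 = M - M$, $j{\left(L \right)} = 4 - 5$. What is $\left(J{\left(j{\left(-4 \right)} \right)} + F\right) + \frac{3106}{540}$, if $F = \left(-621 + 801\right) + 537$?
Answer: $\frac{194993}{270} \approx 722.2$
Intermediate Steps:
$F = 717$ ($F = 180 + 537 = 717$)
$j{\left(L \right)} = -1$ ($j{\left(L \right)} = 4 - 5 = -1$)
$J{\left(M \right)} = - \frac{5}{9}$ ($J{\left(M \right)} = - \frac{5}{9} + \frac{M - M}{9} = - \frac{5}{9} + \frac{1}{9} \cdot 0 = - \frac{5}{9} + 0 = - \frac{5}{9}$)
$\left(J{\left(j{\left(-4 \right)} \right)} + F\right) + \frac{3106}{540} = \left(- \frac{5}{9} + 717\right) + \frac{3106}{540} = \frac{6448}{9} + 3106 \cdot \frac{1}{540} = \frac{6448}{9} + \frac{1553}{270} = \frac{194993}{270}$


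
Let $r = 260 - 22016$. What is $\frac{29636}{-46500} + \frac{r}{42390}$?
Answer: $- \frac{203219}{176625} \approx -1.1506$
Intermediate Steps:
$r = -21756$ ($r = 260 - 22016 = -21756$)
$\frac{29636}{-46500} + \frac{r}{42390} = \frac{29636}{-46500} - \frac{21756}{42390} = 29636 \left(- \frac{1}{46500}\right) - \frac{3626}{7065} = - \frac{239}{375} - \frac{3626}{7065} = - \frac{203219}{176625}$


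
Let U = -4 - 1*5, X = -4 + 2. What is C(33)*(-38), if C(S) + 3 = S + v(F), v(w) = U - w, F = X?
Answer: -874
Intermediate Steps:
X = -2
F = -2
U = -9 (U = -4 - 5 = -9)
v(w) = -9 - w
C(S) = -10 + S (C(S) = -3 + (S + (-9 - 1*(-2))) = -3 + (S + (-9 + 2)) = -3 + (S - 7) = -3 + (-7 + S) = -10 + S)
C(33)*(-38) = (-10 + 33)*(-38) = 23*(-38) = -874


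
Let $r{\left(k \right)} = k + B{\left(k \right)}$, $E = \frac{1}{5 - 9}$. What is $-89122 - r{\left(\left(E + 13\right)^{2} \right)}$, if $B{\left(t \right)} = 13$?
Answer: $- \frac{1428761}{16} \approx -89298.0$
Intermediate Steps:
$E = - \frac{1}{4}$ ($E = \frac{1}{-4} = - \frac{1}{4} \approx -0.25$)
$r{\left(k \right)} = 13 + k$ ($r{\left(k \right)} = k + 13 = 13 + k$)
$-89122 - r{\left(\left(E + 13\right)^{2} \right)} = -89122 - \left(13 + \left(- \frac{1}{4} + 13\right)^{2}\right) = -89122 - \left(13 + \left(\frac{51}{4}\right)^{2}\right) = -89122 - \left(13 + \frac{2601}{16}\right) = -89122 - \frac{2809}{16} = - \frac{1428761}{16}$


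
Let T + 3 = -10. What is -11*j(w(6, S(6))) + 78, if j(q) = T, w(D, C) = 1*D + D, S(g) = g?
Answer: 221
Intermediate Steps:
w(D, C) = 2*D (w(D, C) = D + D = 2*D)
T = -13 (T = -3 - 10 = -13)
j(q) = -13
-11*j(w(6, S(6))) + 78 = -11*(-13) + 78 = 143 + 78 = 221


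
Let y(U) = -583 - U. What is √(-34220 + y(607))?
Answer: I*√35410 ≈ 188.18*I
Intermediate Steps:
√(-34220 + y(607)) = √(-34220 + (-583 - 1*607)) = √(-34220 + (-583 - 607)) = √(-34220 - 1190) = √(-35410) = I*√35410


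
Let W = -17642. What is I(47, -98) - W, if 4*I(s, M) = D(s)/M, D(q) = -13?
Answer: 6915677/392 ≈ 17642.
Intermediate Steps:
I(s, M) = -13/(4*M) (I(s, M) = (-13/M)/4 = -13/(4*M))
I(47, -98) - W = -13/4/(-98) - 1*(-17642) = -13/4*(-1/98) + 17642 = 13/392 + 17642 = 6915677/392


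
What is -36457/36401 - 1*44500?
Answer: -1619880957/36401 ≈ -44501.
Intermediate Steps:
-36457/36401 - 1*44500 = -36457*1/36401 - 44500 = -36457/36401 - 44500 = -1619880957/36401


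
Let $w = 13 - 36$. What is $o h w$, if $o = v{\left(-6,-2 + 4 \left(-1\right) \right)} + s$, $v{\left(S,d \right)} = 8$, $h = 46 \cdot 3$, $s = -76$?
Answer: $215832$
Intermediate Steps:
$w = -23$ ($w = 13 - 36 = -23$)
$h = 138$
$o = -68$ ($o = 8 - 76 = -68$)
$o h w = \left(-68\right) 138 \left(-23\right) = \left(-9384\right) \left(-23\right) = 215832$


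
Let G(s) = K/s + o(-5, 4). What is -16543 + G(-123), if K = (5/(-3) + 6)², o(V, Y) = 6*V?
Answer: -18346480/1107 ≈ -16573.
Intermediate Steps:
K = 169/9 (K = (5*(-⅓) + 6)² = (-5/3 + 6)² = (13/3)² = 169/9 ≈ 18.778)
G(s) = -30 + 169/(9*s) (G(s) = (169/9)/s + 6*(-5) = 169/(9*s) - 30 = -30 + 169/(9*s))
-16543 + G(-123) = -16543 + (-30 + (169/9)/(-123)) = -16543 + (-30 + (169/9)*(-1/123)) = -16543 + (-30 - 169/1107) = -16543 - 33379/1107 = -18346480/1107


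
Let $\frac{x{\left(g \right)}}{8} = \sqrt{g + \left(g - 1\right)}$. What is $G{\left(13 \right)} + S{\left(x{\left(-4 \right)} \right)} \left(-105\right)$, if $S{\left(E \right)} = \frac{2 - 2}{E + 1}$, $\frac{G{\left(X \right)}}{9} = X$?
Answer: $117$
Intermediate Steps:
$x{\left(g \right)} = 8 \sqrt{-1 + 2 g}$ ($x{\left(g \right)} = 8 \sqrt{g + \left(g - 1\right)} = 8 \sqrt{g + \left(-1 + g\right)} = 8 \sqrt{-1 + 2 g}$)
$G{\left(X \right)} = 9 X$
$S{\left(E \right)} = 0$ ($S{\left(E \right)} = \frac{0}{1 + E} = 0$)
$G{\left(13 \right)} + S{\left(x{\left(-4 \right)} \right)} \left(-105\right) = 9 \cdot 13 + 0 \left(-105\right) = 117 + 0 = 117$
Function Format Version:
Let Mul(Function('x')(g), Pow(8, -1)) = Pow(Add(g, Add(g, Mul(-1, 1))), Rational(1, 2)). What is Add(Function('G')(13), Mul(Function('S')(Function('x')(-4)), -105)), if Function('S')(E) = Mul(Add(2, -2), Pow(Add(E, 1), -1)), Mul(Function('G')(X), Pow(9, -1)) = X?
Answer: 117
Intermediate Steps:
Function('x')(g) = Mul(8, Pow(Add(-1, Mul(2, g)), Rational(1, 2))) (Function('x')(g) = Mul(8, Pow(Add(g, Add(g, Mul(-1, 1))), Rational(1, 2))) = Mul(8, Pow(Add(g, Add(g, -1)), Rational(1, 2))) = Mul(8, Pow(Add(g, Add(-1, g)), Rational(1, 2))) = Mul(8, Pow(Add(-1, Mul(2, g)), Rational(1, 2))))
Function('G')(X) = Mul(9, X)
Function('S')(E) = 0 (Function('S')(E) = Mul(0, Pow(Add(1, E), -1)) = 0)
Add(Function('G')(13), Mul(Function('S')(Function('x')(-4)), -105)) = Add(Mul(9, 13), Mul(0, -105)) = Add(117, 0) = 117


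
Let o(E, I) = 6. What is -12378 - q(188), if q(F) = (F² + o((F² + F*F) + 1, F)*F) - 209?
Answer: -48641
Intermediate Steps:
q(F) = -209 + F² + 6*F (q(F) = (F² + 6*F) - 209 = -209 + F² + 6*F)
-12378 - q(188) = -12378 - (-209 + 188² + 6*188) = -12378 - (-209 + 35344 + 1128) = -12378 - 1*36263 = -12378 - 36263 = -48641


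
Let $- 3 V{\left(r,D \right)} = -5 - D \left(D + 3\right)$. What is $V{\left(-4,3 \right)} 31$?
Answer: $\frac{713}{3} \approx 237.67$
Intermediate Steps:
$V{\left(r,D \right)} = \frac{5}{3} + \frac{D \left(3 + D\right)}{3}$ ($V{\left(r,D \right)} = - \frac{-5 - D \left(D + 3\right)}{3} = - \frac{-5 - D \left(3 + D\right)}{3} = \frac{5}{3} + \frac{D \left(3 + D\right)}{3}$)
$V{\left(-4,3 \right)} 31 = \left(\frac{5}{3} + 3 + \frac{3^{2}}{3}\right) 31 = \left(\frac{5}{3} + 3 + \frac{1}{3} \cdot 9\right) 31 = \left(\frac{5}{3} + 3 + 3\right) 31 = \frac{23}{3} \cdot 31 = \frac{713}{3}$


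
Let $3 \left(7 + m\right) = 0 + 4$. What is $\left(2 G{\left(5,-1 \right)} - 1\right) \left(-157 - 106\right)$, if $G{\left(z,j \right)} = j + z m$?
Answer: $\frac{47077}{3} \approx 15692.0$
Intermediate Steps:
$m = - \frac{17}{3}$ ($m = -7 + \frac{0 + 4}{3} = -7 + \frac{1}{3} \cdot 4 = -7 + \frac{4}{3} = - \frac{17}{3} \approx -5.6667$)
$G{\left(z,j \right)} = j - \frac{17 z}{3}$ ($G{\left(z,j \right)} = j + z \left(- \frac{17}{3}\right) = j - \frac{17 z}{3}$)
$\left(2 G{\left(5,-1 \right)} - 1\right) \left(-157 - 106\right) = \left(2 \left(-1 - \frac{85}{3}\right) - 1\right) \left(-157 - 106\right) = \left(2 \left(-1 - \frac{85}{3}\right) - 1\right) \left(-263\right) = \left(2 \left(- \frac{88}{3}\right) - 1\right) \left(-263\right) = \left(- \frac{176}{3} - 1\right) \left(-263\right) = \left(- \frac{179}{3}\right) \left(-263\right) = \frac{47077}{3}$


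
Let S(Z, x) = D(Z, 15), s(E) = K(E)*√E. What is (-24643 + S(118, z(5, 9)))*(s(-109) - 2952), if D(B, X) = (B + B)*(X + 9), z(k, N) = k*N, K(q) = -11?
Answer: 56026008 + 208769*I*√109 ≈ 5.6026e+7 + 2.1796e+6*I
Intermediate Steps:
z(k, N) = N*k
D(B, X) = 2*B*(9 + X) (D(B, X) = (2*B)*(9 + X) = 2*B*(9 + X))
s(E) = -11*√E
S(Z, x) = 48*Z (S(Z, x) = 2*Z*(9 + 15) = 2*Z*24 = 48*Z)
(-24643 + S(118, z(5, 9)))*(s(-109) - 2952) = (-24643 + 48*118)*(-11*I*√109 - 2952) = (-24643 + 5664)*(-11*I*√109 - 2952) = -18979*(-11*I*√109 - 2952) = -18979*(-2952 - 11*I*√109) = 56026008 + 208769*I*√109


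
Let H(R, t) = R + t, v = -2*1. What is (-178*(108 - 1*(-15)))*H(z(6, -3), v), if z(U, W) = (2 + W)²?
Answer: 21894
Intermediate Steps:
v = -2
(-178*(108 - 1*(-15)))*H(z(6, -3), v) = (-178*(108 - 1*(-15)))*((2 - 3)² - 2) = (-178*(108 + 15))*((-1)² - 2) = (-178*123)*(1 - 2) = -21894*(-1) = 21894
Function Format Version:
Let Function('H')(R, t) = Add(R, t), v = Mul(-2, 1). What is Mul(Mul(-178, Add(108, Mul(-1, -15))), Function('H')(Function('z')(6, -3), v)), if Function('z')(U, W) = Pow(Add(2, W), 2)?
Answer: 21894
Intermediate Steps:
v = -2
Mul(Mul(-178, Add(108, Mul(-1, -15))), Function('H')(Function('z')(6, -3), v)) = Mul(Mul(-178, Add(108, Mul(-1, -15))), Add(Pow(Add(2, -3), 2), -2)) = Mul(Mul(-178, Add(108, 15)), Add(Pow(-1, 2), -2)) = Mul(Mul(-178, 123), Add(1, -2)) = Mul(-21894, -1) = 21894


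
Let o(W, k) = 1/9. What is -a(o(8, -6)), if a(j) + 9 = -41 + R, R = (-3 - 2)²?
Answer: 25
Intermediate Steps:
o(W, k) = ⅑
R = 25 (R = (-5)² = 25)
a(j) = -25 (a(j) = -9 + (-41 + 25) = -9 - 16 = -25)
-a(o(8, -6)) = -1*(-25) = 25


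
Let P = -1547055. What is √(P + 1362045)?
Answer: I*√185010 ≈ 430.13*I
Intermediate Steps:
√(P + 1362045) = √(-1547055 + 1362045) = √(-185010) = I*√185010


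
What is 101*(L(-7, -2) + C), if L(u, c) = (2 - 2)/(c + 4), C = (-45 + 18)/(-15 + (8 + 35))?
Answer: -2727/28 ≈ -97.393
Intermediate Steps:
C = -27/28 (C = -27/(-15 + 43) = -27/28 ≈ -0.96429)
L(u, c) = 0 (L(u, c) = 0/(4 + c) = 0)
101*(L(-7, -2) + C) = 101*(0 - 27/28) = 101*(-27/28) = -2727/28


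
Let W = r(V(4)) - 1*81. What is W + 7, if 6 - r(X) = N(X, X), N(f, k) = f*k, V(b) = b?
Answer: -84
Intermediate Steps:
r(X) = 6 - X**2 (r(X) = 6 - X*X = 6 - X**2)
W = -91 (W = (6 - 1*4**2) - 1*81 = (6 - 1*16) - 81 = (6 - 16) - 81 = -10 - 81 = -91)
W + 7 = -91 + 7 = -84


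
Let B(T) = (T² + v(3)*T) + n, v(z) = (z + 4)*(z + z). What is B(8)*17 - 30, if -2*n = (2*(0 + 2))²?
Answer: 6634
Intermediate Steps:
v(z) = 2*z*(4 + z) (v(z) = (4 + z)*(2*z) = 2*z*(4 + z))
n = -8 (n = -4*(0 + 2)²/2 = -(2*2)²/2 = -½*4² = -½*16 = -8)
B(T) = -8 + T² + 42*T (B(T) = (T² + (2*3*(4 + 3))*T) - 8 = (T² + (2*3*7)*T) - 8 = (T² + 42*T) - 8 = -8 + T² + 42*T)
B(8)*17 - 30 = (-8 + 8² + 42*8)*17 - 30 = (-8 + 64 + 336)*17 - 30 = 392*17 - 30 = 6664 - 30 = 6634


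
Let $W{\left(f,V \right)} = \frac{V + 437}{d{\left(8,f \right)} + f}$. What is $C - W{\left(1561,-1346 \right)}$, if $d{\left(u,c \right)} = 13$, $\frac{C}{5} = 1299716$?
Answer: $\frac{10228765829}{1574} \approx 6.4986 \cdot 10^{6}$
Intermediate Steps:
$C = 6498580$ ($C = 5 \cdot 1299716 = 6498580$)
$W{\left(f,V \right)} = \frac{437 + V}{13 + f}$ ($W{\left(f,V \right)} = \frac{V + 437}{13 + f} = \frac{437 + V}{13 + f}$)
$C - W{\left(1561,-1346 \right)} = 6498580 - \frac{437 - 1346}{13 + 1561} = 6498580 - \frac{1}{1574} \left(-909\right) = 6498580 - - \frac{909}{1574} = 6498580 + \frac{909}{1574} = \frac{10228765829}{1574}$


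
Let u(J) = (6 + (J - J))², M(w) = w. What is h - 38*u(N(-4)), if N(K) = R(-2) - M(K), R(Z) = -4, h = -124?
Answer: -1492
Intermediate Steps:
N(K) = -4 - K
u(J) = 36 (u(J) = (6 + 0)² = 6² = 36)
h - 38*u(N(-4)) = -124 - 38*36 = -124 - 1368 = -1492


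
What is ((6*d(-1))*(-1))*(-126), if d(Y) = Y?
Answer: -756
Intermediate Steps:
((6*d(-1))*(-1))*(-126) = ((6*(-1))*(-1))*(-126) = -6*(-1)*(-126) = 6*(-126) = -756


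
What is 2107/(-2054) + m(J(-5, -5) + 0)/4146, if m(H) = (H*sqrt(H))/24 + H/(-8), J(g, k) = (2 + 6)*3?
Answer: -728482/709657 + sqrt(6)/2073 ≈ -1.0253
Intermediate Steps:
J(g, k) = 24 (J(g, k) = 8*3 = 24)
m(H) = -H/8 + H**(3/2)/24 (m(H) = H**(3/2)*(1/24) + H*(-1/8) = H**(3/2)/24 - H/8 = -H/8 + H**(3/2)/24)
2107/(-2054) + m(J(-5, -5) + 0)/4146 = 2107/(-2054) + (-(24 + 0)/8 + (24 + 0)**(3/2)/24)/4146 = 2107*(-1/2054) + (-1/8*24 + 24**(3/2)/24)*(1/4146) = -2107/2054 + (-3 + (48*sqrt(6))/24)*(1/4146) = -2107/2054 + (-3 + 2*sqrt(6))*(1/4146) = -2107/2054 + (-1/1382 + sqrt(6)/2073) = -728482/709657 + sqrt(6)/2073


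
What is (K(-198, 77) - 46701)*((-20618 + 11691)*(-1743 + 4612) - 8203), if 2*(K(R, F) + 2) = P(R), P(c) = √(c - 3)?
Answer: 1196519931498 - 12809883*I*√201 ≈ 1.1965e+12 - 1.8161e+8*I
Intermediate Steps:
P(c) = √(-3 + c)
K(R, F) = -2 + √(-3 + R)/2
(K(-198, 77) - 46701)*((-20618 + 11691)*(-1743 + 4612) - 8203) = ((-2 + √(-3 - 198)/2) - 46701)*((-20618 + 11691)*(-1743 + 4612) - 8203) = ((-2 + √(-201)/2) - 46701)*(-8927*2869 - 8203) = ((-2 + (I*√201)/2) - 46701)*(-25611563 - 8203) = ((-2 + I*√201/2) - 46701)*(-25619766) = (-46703 + I*√201/2)*(-25619766) = 1196519931498 - 12809883*I*√201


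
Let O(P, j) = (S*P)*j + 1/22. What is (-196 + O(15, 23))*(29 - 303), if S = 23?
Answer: -23325483/11 ≈ -2.1205e+6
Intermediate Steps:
O(P, j) = 1/22 + 23*P*j (O(P, j) = (23*P)*j + 1/22 = 23*P*j + 1/22 = 1/22 + 23*P*j)
(-196 + O(15, 23))*(29 - 303) = (-196 + (1/22 + 23*15*23))*(29 - 303) = (-196 + (1/22 + 7935))*(-274) = (-196 + 174571/22)*(-274) = (170259/22)*(-274) = -23325483/11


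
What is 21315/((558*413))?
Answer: 1015/10974 ≈ 0.092491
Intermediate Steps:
21315/((558*413)) = 21315/230454 = 21315*(1/230454) = 1015/10974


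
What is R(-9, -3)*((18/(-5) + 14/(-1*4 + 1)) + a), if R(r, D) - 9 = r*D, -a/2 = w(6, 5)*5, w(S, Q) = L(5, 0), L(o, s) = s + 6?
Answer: -12288/5 ≈ -2457.6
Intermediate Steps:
L(o, s) = 6 + s
w(S, Q) = 6 (w(S, Q) = 6 + 0 = 6)
a = -60 (a = -12*5 = -2*30 = -60)
R(r, D) = 9 + D*r (R(r, D) = 9 + r*D = 9 + D*r)
R(-9, -3)*((18/(-5) + 14/(-1*4 + 1)) + a) = (9 - 3*(-9))*((18/(-5) + 14/(-1*4 + 1)) - 60) = (9 + 27)*((18*(-⅕) + 14/(-4 + 1)) - 60) = 36*((-18/5 + 14/(-3)) - 60) = 36*((-18/5 + 14*(-⅓)) - 60) = 36*((-18/5 - 14/3) - 60) = 36*(-124/15 - 60) = 36*(-1024/15) = -12288/5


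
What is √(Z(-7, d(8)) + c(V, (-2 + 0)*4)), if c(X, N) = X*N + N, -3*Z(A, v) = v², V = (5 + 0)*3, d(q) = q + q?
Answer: 8*I*√30/3 ≈ 14.606*I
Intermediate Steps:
d(q) = 2*q
V = 15 (V = 5*3 = 15)
Z(A, v) = -v²/3
c(X, N) = N + N*X (c(X, N) = N*X + N = N + N*X)
√(Z(-7, d(8)) + c(V, (-2 + 0)*4)) = √(-(2*8)²/3 + ((-2 + 0)*4)*(1 + 15)) = √(-⅓*16² - 2*4*16) = √(-⅓*256 - 8*16) = √(-256/3 - 128) = √(-640/3) = 8*I*√30/3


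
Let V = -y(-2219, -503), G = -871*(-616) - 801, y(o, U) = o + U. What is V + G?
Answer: 538457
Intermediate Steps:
y(o, U) = U + o
G = 535735 (G = 536536 - 801 = 535735)
V = 2722 (V = -(-503 - 2219) = -1*(-2722) = 2722)
V + G = 2722 + 535735 = 538457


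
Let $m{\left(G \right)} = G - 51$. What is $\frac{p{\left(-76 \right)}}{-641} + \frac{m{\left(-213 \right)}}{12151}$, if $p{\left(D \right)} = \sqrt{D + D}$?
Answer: $- \frac{264}{12151} - \frac{2 i \sqrt{38}}{641} \approx -0.021727 - 0.019234 i$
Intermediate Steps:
$m{\left(G \right)} = -51 + G$
$p{\left(D \right)} = \sqrt{2} \sqrt{D}$ ($p{\left(D \right)} = \sqrt{2 D} = \sqrt{2} \sqrt{D}$)
$\frac{p{\left(-76 \right)}}{-641} + \frac{m{\left(-213 \right)}}{12151} = \frac{\sqrt{2} \sqrt{-76}}{-641} + \frac{-51 - 213}{12151} = \sqrt{2} \cdot 2 i \sqrt{19} \left(- \frac{1}{641}\right) - \frac{264}{12151} = 2 i \sqrt{38} \left(- \frac{1}{641}\right) - \frac{264}{12151} = - \frac{2 i \sqrt{38}}{641} - \frac{264}{12151} = - \frac{264}{12151} - \frac{2 i \sqrt{38}}{641}$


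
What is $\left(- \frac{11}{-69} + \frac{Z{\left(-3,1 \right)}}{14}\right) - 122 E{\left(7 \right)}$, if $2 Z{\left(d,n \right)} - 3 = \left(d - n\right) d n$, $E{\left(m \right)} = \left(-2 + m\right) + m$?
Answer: $- \frac{2827105}{1932} \approx -1463.3$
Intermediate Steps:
$E{\left(m \right)} = -2 + 2 m$
$Z{\left(d,n \right)} = \frac{3}{2} + \frac{d n \left(d - n\right)}{2}$ ($Z{\left(d,n \right)} = \frac{3}{2} + \frac{\left(d - n\right) d n}{2} = \frac{3}{2} + \frac{d n \left(d - n\right)}{2}$)
$\left(- \frac{11}{-69} + \frac{Z{\left(-3,1 \right)}}{14}\right) - 122 E{\left(7 \right)} = \left(- \frac{11}{-69} + \frac{\frac{3}{2} + \frac{1}{2} \cdot 1 \left(-3\right)^{2} - - \frac{3 \cdot 1^{2}}{2}}{14}\right) - 122 \left(-2 + 2 \cdot 7\right) = \left(\left(-11\right) \left(- \frac{1}{69}\right) + \left(\frac{3}{2} + \frac{1}{2} \cdot 1 \cdot 9 - \left(- \frac{3}{2}\right) 1\right) \frac{1}{14}\right) - 122 \left(-2 + 14\right) = \left(\frac{11}{69} + \left(\frac{3}{2} + \frac{9}{2} + \frac{3}{2}\right) \frac{1}{14}\right) - 1464 = \left(\frac{11}{69} + \frac{15}{2} \cdot \frac{1}{14}\right) - 1464 = \left(\frac{11}{69} + \frac{15}{28}\right) - 1464 = \frac{1343}{1932} - 1464 = - \frac{2827105}{1932}$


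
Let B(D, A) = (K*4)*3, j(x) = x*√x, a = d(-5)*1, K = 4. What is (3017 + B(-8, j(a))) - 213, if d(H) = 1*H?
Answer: 2852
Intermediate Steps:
d(H) = H
a = -5 (a = -5*1 = -5)
j(x) = x^(3/2)
B(D, A) = 48 (B(D, A) = (4*4)*3 = 16*3 = 48)
(3017 + B(-8, j(a))) - 213 = (3017 + 48) - 213 = 3065 - 213 = 2852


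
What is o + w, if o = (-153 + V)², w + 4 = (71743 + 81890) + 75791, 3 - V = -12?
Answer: 248464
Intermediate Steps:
V = 15 (V = 3 - 1*(-12) = 3 + 12 = 15)
w = 229420 (w = -4 + ((71743 + 81890) + 75791) = -4 + (153633 + 75791) = -4 + 229424 = 229420)
o = 19044 (o = (-153 + 15)² = (-138)² = 19044)
o + w = 19044 + 229420 = 248464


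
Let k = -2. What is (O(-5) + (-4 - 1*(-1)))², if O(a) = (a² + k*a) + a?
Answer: 729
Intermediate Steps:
O(a) = a² - a (O(a) = (a² - 2*a) + a = a² - a)
(O(-5) + (-4 - 1*(-1)))² = (-5*(-1 - 5) + (-4 - 1*(-1)))² = (-5*(-6) + (-4 + 1))² = (30 - 3)² = 27² = 729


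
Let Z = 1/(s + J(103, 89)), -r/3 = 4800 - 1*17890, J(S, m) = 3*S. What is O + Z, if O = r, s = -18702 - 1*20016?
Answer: 1508321429/38409 ≈ 39270.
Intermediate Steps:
s = -38718 (s = -18702 - 20016 = -38718)
r = 39270 (r = -3*(4800 - 1*17890) = -3*(4800 - 17890) = -3*(-13090) = 39270)
O = 39270
Z = -1/38409 (Z = 1/(-38718 + 3*103) = 1/(-38718 + 309) = 1/(-38409) = -1/38409 ≈ -2.6036e-5)
O + Z = 39270 - 1/38409 = 1508321429/38409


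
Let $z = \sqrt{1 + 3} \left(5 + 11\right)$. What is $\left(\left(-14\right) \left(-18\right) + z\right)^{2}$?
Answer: $80656$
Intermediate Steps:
$z = 32$ ($z = \sqrt{4} \cdot 16 = 2 \cdot 16 = 32$)
$\left(\left(-14\right) \left(-18\right) + z\right)^{2} = \left(\left(-14\right) \left(-18\right) + 32\right)^{2} = \left(252 + 32\right)^{2} = 284^{2} = 80656$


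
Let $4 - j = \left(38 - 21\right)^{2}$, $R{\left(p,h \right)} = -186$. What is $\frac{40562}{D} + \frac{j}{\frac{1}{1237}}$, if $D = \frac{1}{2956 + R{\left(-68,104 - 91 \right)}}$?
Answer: $112004195$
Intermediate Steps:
$j = -285$ ($j = 4 - \left(38 - 21\right)^{2} = 4 - 17^{2} = 4 - 289 = -285$)
$D = \frac{1}{2770}$ ($D = \frac{1}{2956 - 186} = \frac{1}{2770} \approx 0.00036101$)
$\frac{40562}{D} + \frac{j}{\frac{1}{1237}} = 40562 \frac{1}{\frac{1}{2770}} - \frac{285}{\frac{1}{1237}} = 40562 \cdot 2770 - 285 \frac{1}{\frac{1}{1237}} = 112356740 - 352545 = 112004195$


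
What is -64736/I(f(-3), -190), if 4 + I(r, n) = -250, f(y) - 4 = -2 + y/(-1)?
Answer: 32368/127 ≈ 254.87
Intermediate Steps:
f(y) = 2 - y (f(y) = 4 + (-2 + y/(-1)) = 4 + (-2 - y) = 2 - y)
I(r, n) = -254 (I(r, n) = -4 - 250 = -254)
-64736/I(f(-3), -190) = -64736/(-254) = -64736*(-1/254) = 32368/127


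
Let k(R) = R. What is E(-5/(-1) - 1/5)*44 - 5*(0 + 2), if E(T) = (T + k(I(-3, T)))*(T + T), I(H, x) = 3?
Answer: 82118/25 ≈ 3284.7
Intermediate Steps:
E(T) = 2*T*(3 + T) (E(T) = (T + 3)*(T + T) = (3 + T)*(2*T) = 2*T*(3 + T))
E(-5/(-1) - 1/5)*44 - 5*(0 + 2) = (2*(-5/(-1) - 1/5)*(3 + (-5/(-1) - 1/5)))*44 - 5*(0 + 2) = (2*(-5*(-1) - 1*⅕)*(3 + (-5*(-1) - 1*⅕)))*44 - 5*2 = (2*(5 - ⅕)*(3 + (5 - ⅕)))*44 - 10 = (2*(24/5)*(3 + 24/5))*44 - 10 = (2*(24/5)*(39/5))*44 - 10 = (1872/25)*44 - 10 = 82368/25 - 10 = 82118/25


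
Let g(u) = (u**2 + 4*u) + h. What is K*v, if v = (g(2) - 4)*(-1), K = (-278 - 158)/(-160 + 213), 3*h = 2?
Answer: 11336/159 ≈ 71.296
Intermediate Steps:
h = 2/3 (h = (1/3)*2 = 2/3 ≈ 0.66667)
K = -436/53 ≈ -8.2264
g(u) = 2/3 + u**2 + 4*u (g(u) = (u**2 + 4*u) + 2/3 = 2/3 + u**2 + 4*u)
v = -26/3 (v = ((2/3 + 2**2 + 4*2) - 4)*(-1) = ((2/3 + 4 + 8) - 4)*(-1) = (38/3 - 4)*(-1) = (26/3)*(-1) = -26/3 ≈ -8.6667)
K*v = -436/53*(-26/3) = 11336/159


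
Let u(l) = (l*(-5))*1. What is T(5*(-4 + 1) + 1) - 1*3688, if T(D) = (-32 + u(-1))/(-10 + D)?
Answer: -29495/8 ≈ -3686.9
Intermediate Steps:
u(l) = -5*l (u(l) = -5*l*1 = -5*l)
T(D) = -27/(-10 + D) (T(D) = (-32 - 5*(-1))/(-10 + D) = (-32 + 5)/(-10 + D) = -27/(-10 + D))
T(5*(-4 + 1) + 1) - 1*3688 = -27/(-10 + (5*(-4 + 1) + 1)) - 1*3688 = -27/(-10 + (5*(-3) + 1)) - 3688 = -27/(-10 + (-15 + 1)) - 3688 = -27/(-10 - 14) - 3688 = -27/(-24) - 3688 = -27*(-1/24) - 3688 = 9/8 - 3688 = -29495/8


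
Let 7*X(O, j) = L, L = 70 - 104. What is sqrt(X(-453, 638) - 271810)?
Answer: 4*I*sqrt(832433)/7 ≈ 521.36*I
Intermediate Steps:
L = -34
X(O, j) = -34/7 (X(O, j) = (1/7)*(-34) = -34/7)
sqrt(X(-453, 638) - 271810) = sqrt(-34/7 - 271810) = sqrt(-1902704/7) = 4*I*sqrt(832433)/7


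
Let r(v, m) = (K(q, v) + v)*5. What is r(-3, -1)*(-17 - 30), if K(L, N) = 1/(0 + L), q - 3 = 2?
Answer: 658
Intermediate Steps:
q = 5 (q = 3 + 2 = 5)
K(L, N) = 1/L
r(v, m) = 1 + 5*v (r(v, m) = (1/5 + v)*5 = (⅕ + v)*5 = 1 + 5*v)
r(-3, -1)*(-17 - 30) = (1 + 5*(-3))*(-17 - 30) = (1 - 15)*(-47) = -14*(-47) = 658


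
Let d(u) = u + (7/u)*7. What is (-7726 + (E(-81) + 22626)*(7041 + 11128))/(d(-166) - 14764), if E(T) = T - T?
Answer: -68239955288/2478429 ≈ -27534.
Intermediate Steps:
E(T) = 0
d(u) = u + 49/u
(-7726 + (E(-81) + 22626)*(7041 + 11128))/(d(-166) - 14764) = (-7726 + (0 + 22626)*(7041 + 11128))/((-166 + 49/(-166)) - 14764) = (-7726 + 22626*18169)/((-166 + 49*(-1/166)) - 14764) = (-7726 + 411091794)/((-166 - 49/166) - 14764) = 411084068/(-27605/166 - 14764) = 411084068/(-2478429/166) = 411084068*(-166/2478429) = -68239955288/2478429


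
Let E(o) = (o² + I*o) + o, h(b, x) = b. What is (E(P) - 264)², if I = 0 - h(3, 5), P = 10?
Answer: 33856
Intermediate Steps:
I = -3 (I = 0 - 1*3 = 0 - 3 = -3)
E(o) = o² - 2*o (E(o) = (o² - 3*o) + o = o² - 2*o)
(E(P) - 264)² = (10*(-2 + 10) - 264)² = (10*8 - 264)² = (80 - 264)² = (-184)² = 33856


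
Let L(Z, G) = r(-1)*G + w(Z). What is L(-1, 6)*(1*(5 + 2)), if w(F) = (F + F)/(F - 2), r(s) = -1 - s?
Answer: 14/3 ≈ 4.6667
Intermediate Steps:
w(F) = 2*F/(-2 + F) (w(F) = (2*F)/(-2 + F) = 2*F/(-2 + F))
L(Z, G) = 2*Z/(-2 + Z) (L(Z, G) = (-1 - 1*(-1))*G + 2*Z/(-2 + Z) = (-1 + 1)*G + 2*Z/(-2 + Z) = 0*G + 2*Z/(-2 + Z) = 0 + 2*Z/(-2 + Z) = 2*Z/(-2 + Z))
L(-1, 6)*(1*(5 + 2)) = (2*(-1)/(-2 - 1))*(1*(5 + 2)) = (2*(-1)/(-3))*(1*7) = (2*(-1)*(-1/3))*7 = (2/3)*7 = 14/3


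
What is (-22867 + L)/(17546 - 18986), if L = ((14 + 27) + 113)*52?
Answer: 1651/160 ≈ 10.319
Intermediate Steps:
L = 8008 (L = (41 + 113)*52 = 154*52 = 8008)
(-22867 + L)/(17546 - 18986) = (-22867 + 8008)/(17546 - 18986) = -14859/(-1440) = -14859*(-1/1440) = 1651/160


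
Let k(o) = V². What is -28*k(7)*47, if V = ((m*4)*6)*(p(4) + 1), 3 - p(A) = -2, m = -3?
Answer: -245597184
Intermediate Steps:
p(A) = 5 (p(A) = 3 - 1*(-2) = 3 + 2 = 5)
V = -432 (V = (-3*4*6)*(5 + 1) = -12*6*6 = -72*6 = -432)
k(o) = 186624 (k(o) = (-432)² = 186624)
-28*k(7)*47 = -28*186624*47 = -5225472*47 = -245597184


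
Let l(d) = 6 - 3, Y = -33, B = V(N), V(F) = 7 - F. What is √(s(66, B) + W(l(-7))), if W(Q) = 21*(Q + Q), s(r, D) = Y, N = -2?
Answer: √93 ≈ 9.6436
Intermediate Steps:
B = 9 (B = 7 - 1*(-2) = 7 + 2 = 9)
s(r, D) = -33
l(d) = 3
W(Q) = 42*Q (W(Q) = 21*(2*Q) = 42*Q)
√(s(66, B) + W(l(-7))) = √(-33 + 42*3) = √(-33 + 126) = √93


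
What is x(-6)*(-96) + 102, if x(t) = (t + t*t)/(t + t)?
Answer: 342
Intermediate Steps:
x(t) = (t + t²)/(2*t) (x(t) = (t + t²)/((2*t)) = (t + t²)*(1/(2*t)) = (t + t²)/(2*t))
x(-6)*(-96) + 102 = (½ + (½)*(-6))*(-96) + 102 = (½ - 3)*(-96) + 102 = -5/2*(-96) + 102 = 240 + 102 = 342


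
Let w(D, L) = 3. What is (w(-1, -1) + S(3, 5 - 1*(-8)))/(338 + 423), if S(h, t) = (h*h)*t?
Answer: 120/761 ≈ 0.15769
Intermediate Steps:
S(h, t) = t*h**2 (S(h, t) = h**2*t = t*h**2)
(w(-1, -1) + S(3, 5 - 1*(-8)))/(338 + 423) = (3 + (5 - 1*(-8))*3**2)/(338 + 423) = (3 + (5 + 8)*9)/761 = (3 + 13*9)*(1/761) = (3 + 117)*(1/761) = 120*(1/761) = 120/761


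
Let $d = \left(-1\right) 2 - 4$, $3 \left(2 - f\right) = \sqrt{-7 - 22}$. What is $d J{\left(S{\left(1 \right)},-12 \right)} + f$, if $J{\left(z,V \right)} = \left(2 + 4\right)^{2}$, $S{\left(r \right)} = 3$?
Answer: $-214 - \frac{i \sqrt{29}}{3} \approx -214.0 - 1.7951 i$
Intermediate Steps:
$J{\left(z,V \right)} = 36$ ($J{\left(z,V \right)} = 6^{2} = 36$)
$f = 2 - \frac{i \sqrt{29}}{3}$ ($f = 2 - \frac{\sqrt{-7 - 22}}{3} = 2 - \frac{\sqrt{-29}}{3} = 2 - \frac{i \sqrt{29}}{3} \approx 2.0 - 1.7951 i$)
$d = -6$ ($d = -2 - 4 = -6$)
$d J{\left(S{\left(1 \right)},-12 \right)} + f = \left(-6\right) 36 + \left(2 - \frac{i \sqrt{29}}{3}\right) = -216 + \left(2 - \frac{i \sqrt{29}}{3}\right) = -214 - \frac{i \sqrt{29}}{3}$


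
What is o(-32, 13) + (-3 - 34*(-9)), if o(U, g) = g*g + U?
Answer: 440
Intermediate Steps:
o(U, g) = U + g² (o(U, g) = g² + U = U + g²)
o(-32, 13) + (-3 - 34*(-9)) = (-32 + 13²) + (-3 - 34*(-9)) = (-32 + 169) + (-3 + 306) = 137 + 303 = 440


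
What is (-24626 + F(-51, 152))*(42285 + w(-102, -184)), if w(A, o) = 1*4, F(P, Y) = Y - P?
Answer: -1032824247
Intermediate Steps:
w(A, o) = 4
(-24626 + F(-51, 152))*(42285 + w(-102, -184)) = (-24626 + (152 - 1*(-51)))*(42285 + 4) = (-24626 + (152 + 51))*42289 = (-24626 + 203)*42289 = -24423*42289 = -1032824247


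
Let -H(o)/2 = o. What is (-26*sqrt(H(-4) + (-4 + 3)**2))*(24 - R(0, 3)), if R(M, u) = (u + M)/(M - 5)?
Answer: -9594/5 ≈ -1918.8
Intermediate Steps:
H(o) = -2*o
R(M, u) = (M + u)/(-5 + M)
(-26*sqrt(H(-4) + (-4 + 3)**2))*(24 - R(0, 3)) = (-26*sqrt(-2*(-4) + (-4 + 3)**2))*(24 - (0 + 3)/(-5 + 0)) = (-26*sqrt(8 + (-1)**2))*(24 - 3/(-5)) = (-26*sqrt(8 + 1))*(24 - (-1)*3/5) = (-26*sqrt(9))*(24 - 1*(-3/5)) = (-26*3)*(24 + 3/5) = -78*123/5 = -9594/5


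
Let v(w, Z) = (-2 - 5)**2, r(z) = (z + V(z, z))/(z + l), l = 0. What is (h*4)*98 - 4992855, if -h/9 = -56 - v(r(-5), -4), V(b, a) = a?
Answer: -4622415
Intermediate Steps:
r(z) = 2 (r(z) = (z + z)/(z + 0) = (2*z)/z = 2)
v(w, Z) = 49 (v(w, Z) = (-7)**2 = 49)
h = 945 (h = -9*(-56 - 1*49) = -9*(-56 - 49) = -9*(-105) = 945)
(h*4)*98 - 4992855 = (945*4)*98 - 4992855 = 3780*98 - 4992855 = 370440 - 4992855 = -4622415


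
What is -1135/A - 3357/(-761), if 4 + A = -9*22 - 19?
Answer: 1605632/168181 ≈ 9.5470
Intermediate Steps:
A = -221 (A = -4 + (-9*22 - 19) = -4 + (-198 - 19) = -4 - 217 = -221)
-1135/A - 3357/(-761) = -1135/(-221) - 3357/(-761) = -1135*(-1/221) - 3357*(-1/761) = 1135/221 + 3357/761 = 1605632/168181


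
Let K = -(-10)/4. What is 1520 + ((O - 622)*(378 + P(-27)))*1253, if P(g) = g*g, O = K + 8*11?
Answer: -1474453433/2 ≈ -7.3723e+8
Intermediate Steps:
K = 5/2 (K = -(-10)/4 = -5*(-½) = 5/2 ≈ 2.5000)
O = 181/2 (O = 5/2 + 8*11 = 5/2 + 88 = 181/2 ≈ 90.500)
P(g) = g²
1520 + ((O - 622)*(378 + P(-27)))*1253 = 1520 + ((181/2 - 622)*(378 + (-27)²))*1253 = 1520 - 1063*(378 + 729)/2*1253 = 1520 - 1063/2*1107*1253 = 1520 - 1176741/2*1253 = 1520 - 1474456473/2 = -1474453433/2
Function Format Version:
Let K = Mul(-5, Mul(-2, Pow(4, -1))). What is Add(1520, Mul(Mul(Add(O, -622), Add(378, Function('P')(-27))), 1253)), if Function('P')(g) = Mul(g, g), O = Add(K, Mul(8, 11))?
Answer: Rational(-1474453433, 2) ≈ -7.3723e+8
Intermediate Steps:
K = Rational(5, 2) (K = Mul(-5, Mul(-2, Rational(1, 4))) = Mul(-5, Rational(-1, 2)) = Rational(5, 2) ≈ 2.5000)
O = Rational(181, 2) (O = Add(Rational(5, 2), Mul(8, 11)) = Add(Rational(5, 2), 88) = Rational(181, 2) ≈ 90.500)
Function('P')(g) = Pow(g, 2)
Add(1520, Mul(Mul(Add(O, -622), Add(378, Function('P')(-27))), 1253)) = Add(1520, Mul(Mul(Add(Rational(181, 2), -622), Add(378, Pow(-27, 2))), 1253)) = Add(1520, Mul(Mul(Rational(-1063, 2), Add(378, 729)), 1253)) = Add(1520, Mul(Mul(Rational(-1063, 2), 1107), 1253)) = Add(1520, Mul(Rational(-1176741, 2), 1253)) = Add(1520, Rational(-1474456473, 2)) = Rational(-1474453433, 2)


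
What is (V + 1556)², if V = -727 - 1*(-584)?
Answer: 1996569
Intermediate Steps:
V = -143 (V = -727 + 584 = -143)
(V + 1556)² = (-143 + 1556)² = 1413² = 1996569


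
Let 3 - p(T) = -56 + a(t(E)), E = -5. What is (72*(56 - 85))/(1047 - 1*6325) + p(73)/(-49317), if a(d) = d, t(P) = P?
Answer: 1769588/4487847 ≈ 0.39431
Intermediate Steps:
p(T) = 64 (p(T) = 3 - (-56 - 5) = 3 - 1*(-61) = 3 + 61 = 64)
(72*(56 - 85))/(1047 - 1*6325) + p(73)/(-49317) = (72*(56 - 85))/(1047 - 1*6325) + 64/(-49317) = (72*(-29))/(1047 - 6325) + 64*(-1/49317) = -2088/(-5278) - 64/49317 = -2088*(-1/5278) - 64/49317 = 36/91 - 64/49317 = 1769588/4487847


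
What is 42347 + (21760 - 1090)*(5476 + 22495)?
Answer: 578202917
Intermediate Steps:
42347 + (21760 - 1090)*(5476 + 22495) = 42347 + 20670*27971 = 42347 + 578160570 = 578202917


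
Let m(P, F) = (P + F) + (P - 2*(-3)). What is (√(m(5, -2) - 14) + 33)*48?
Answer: 1584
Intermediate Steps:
m(P, F) = 6 + F + 2*P (m(P, F) = (F + P) + (P + 6) = (F + P) + (6 + P) = 6 + F + 2*P)
(√(m(5, -2) - 14) + 33)*48 = (√((6 - 2 + 2*5) - 14) + 33)*48 = (√((6 - 2 + 10) - 14) + 33)*48 = (√(14 - 14) + 33)*48 = (√0 + 33)*48 = (0 + 33)*48 = 33*48 = 1584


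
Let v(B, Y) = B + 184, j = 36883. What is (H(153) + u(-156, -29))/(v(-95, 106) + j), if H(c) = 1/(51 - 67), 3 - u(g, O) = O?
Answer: 511/591552 ≈ 0.00086383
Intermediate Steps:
u(g, O) = 3 - O
v(B, Y) = 184 + B
H(c) = -1/16 (H(c) = 1/(-16) = -1/16)
(H(153) + u(-156, -29))/(v(-95, 106) + j) = (-1/16 + (3 - 1*(-29)))/((184 - 95) + 36883) = (-1/16 + (3 + 29))/(89 + 36883) = (-1/16 + 32)/36972 = (511/16)*(1/36972) = 511/591552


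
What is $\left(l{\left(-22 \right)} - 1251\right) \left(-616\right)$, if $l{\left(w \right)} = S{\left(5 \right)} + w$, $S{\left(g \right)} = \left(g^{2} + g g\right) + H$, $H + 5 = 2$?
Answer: $755216$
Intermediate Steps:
$H = -3$ ($H = -5 + 2 = -3$)
$S{\left(g \right)} = -3 + 2 g^{2}$ ($S{\left(g \right)} = \left(g^{2} + g g\right) - 3 = \left(g^{2} + g^{2}\right) - 3 = 2 g^{2} - 3 = -3 + 2 g^{2}$)
$l{\left(w \right)} = 47 + w$ ($l{\left(w \right)} = \left(-3 + 2 \cdot 5^{2}\right) + w = \left(-3 + 2 \cdot 25\right) + w = \left(-3 + 50\right) + w = 47 + w$)
$\left(l{\left(-22 \right)} - 1251\right) \left(-616\right) = \left(\left(47 - 22\right) - 1251\right) \left(-616\right) = \left(25 - 1251\right) \left(-616\right) = \left(-1226\right) \left(-616\right) = 755216$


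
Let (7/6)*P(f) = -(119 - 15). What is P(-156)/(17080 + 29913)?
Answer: -624/328951 ≈ -0.0018969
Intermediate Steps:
P(f) = -624/7 (P(f) = 6*(-(119 - 15))/7 = 6*(-1*104)/7 = (6/7)*(-104) = -624/7)
P(-156)/(17080 + 29913) = -624/(7*(17080 + 29913)) = -624/7/46993 = -624/7*1/46993 = -624/328951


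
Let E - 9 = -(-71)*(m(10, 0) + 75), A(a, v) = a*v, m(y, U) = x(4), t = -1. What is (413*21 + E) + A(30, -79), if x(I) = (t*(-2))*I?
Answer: 12205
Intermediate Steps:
x(I) = 2*I (x(I) = (-1*(-2))*I = 2*I)
m(y, U) = 8 (m(y, U) = 2*4 = 8)
E = 5902 (E = 9 - (-71)*(8 + 75) = 9 - (-71)*83 = 9 - 1*(-5893) = 9 + 5893 = 5902)
(413*21 + E) + A(30, -79) = (413*21 + 5902) + 30*(-79) = (8673 + 5902) - 2370 = 14575 - 2370 = 12205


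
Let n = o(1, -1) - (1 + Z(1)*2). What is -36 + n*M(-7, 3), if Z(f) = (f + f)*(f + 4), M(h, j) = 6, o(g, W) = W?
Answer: -168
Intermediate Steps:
Z(f) = 2*f*(4 + f) (Z(f) = (2*f)*(4 + f) = 2*f*(4 + f))
n = -22 (n = -1 - (1 + (2*1*(4 + 1))*2) = -1 - (1 + (2*1*5)*2) = -1 - (1 + 10*2) = -1 - (1 + 20) = -1 - 1*21 = -1 - 21 = -22)
-36 + n*M(-7, 3) = -36 - 22*6 = -36 - 132 = -168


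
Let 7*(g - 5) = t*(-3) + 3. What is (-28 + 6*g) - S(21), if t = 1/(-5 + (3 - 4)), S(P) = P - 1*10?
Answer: -6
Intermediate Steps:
S(P) = -10 + P (S(P) = P - 10 = -10 + P)
t = -1/6 (t = 1/(-5 - 1) = 1/(-6) = -1/6 ≈ -0.16667)
g = 11/2 (g = 5 + (-1/6*(-3) + 3)/7 = 5 + (1/2 + 3)/7 = 5 + (1/7)*(7/2) = 5 + 1/2 = 11/2 ≈ 5.5000)
(-28 + 6*g) - S(21) = (-28 + 6*(11/2)) - (-10 + 21) = (-28 + 33) - 1*11 = 5 - 11 = -6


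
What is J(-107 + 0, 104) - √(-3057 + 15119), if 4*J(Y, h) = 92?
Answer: 23 - √12062 ≈ -86.827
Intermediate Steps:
J(Y, h) = 23 (J(Y, h) = (¼)*92 = 23)
J(-107 + 0, 104) - √(-3057 + 15119) = 23 - √(-3057 + 15119) = 23 - √12062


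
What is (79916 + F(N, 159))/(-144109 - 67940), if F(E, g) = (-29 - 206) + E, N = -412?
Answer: -26423/70683 ≈ -0.37382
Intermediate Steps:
F(E, g) = -235 + E
(79916 + F(N, 159))/(-144109 - 67940) = (79916 + (-235 - 412))/(-144109 - 67940) = (79916 - 647)/(-212049) = 79269*(-1/212049) = -26423/70683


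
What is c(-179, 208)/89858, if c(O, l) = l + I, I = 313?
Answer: 521/89858 ≈ 0.0057980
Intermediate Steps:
c(O, l) = 313 + l (c(O, l) = l + 313 = 313 + l)
c(-179, 208)/89858 = (313 + 208)/89858 = 521*(1/89858) = 521/89858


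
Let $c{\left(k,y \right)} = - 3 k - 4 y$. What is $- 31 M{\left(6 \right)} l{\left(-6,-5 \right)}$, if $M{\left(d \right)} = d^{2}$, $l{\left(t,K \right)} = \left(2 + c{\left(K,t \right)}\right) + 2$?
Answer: $-47988$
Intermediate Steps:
$c{\left(k,y \right)} = - 4 y - 3 k$
$l{\left(t,K \right)} = 4 - 4 t - 3 K$ ($l{\left(t,K \right)} = \left(2 - \left(3 K + 4 t\right)\right) + 2 = \left(2 - 4 t - 3 K\right) + 2 = 4 - 4 t - 3 K$)
$- 31 M{\left(6 \right)} l{\left(-6,-5 \right)} = - 31 \cdot 6^{2} \left(4 - -24 - -15\right) = \left(-31\right) 36 \left(4 + 24 + 15\right) = \left(-1116\right) 43 = -47988$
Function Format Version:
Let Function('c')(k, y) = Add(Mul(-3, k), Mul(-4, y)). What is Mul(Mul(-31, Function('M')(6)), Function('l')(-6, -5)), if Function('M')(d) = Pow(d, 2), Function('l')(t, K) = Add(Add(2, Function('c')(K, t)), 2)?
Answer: -47988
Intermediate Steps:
Function('c')(k, y) = Add(Mul(-4, y), Mul(-3, k))
Function('l')(t, K) = Add(4, Mul(-4, t), Mul(-3, K)) (Function('l')(t, K) = Add(Add(2, Add(Mul(-4, t), Mul(-3, K))), 2) = Add(Add(2, Mul(-4, t), Mul(-3, K)), 2) = Add(4, Mul(-4, t), Mul(-3, K)))
Mul(Mul(-31, Function('M')(6)), Function('l')(-6, -5)) = Mul(Mul(-31, Pow(6, 2)), Add(4, Mul(-4, -6), Mul(-3, -5))) = Mul(Mul(-31, 36), Add(4, 24, 15)) = Mul(-1116, 43) = -47988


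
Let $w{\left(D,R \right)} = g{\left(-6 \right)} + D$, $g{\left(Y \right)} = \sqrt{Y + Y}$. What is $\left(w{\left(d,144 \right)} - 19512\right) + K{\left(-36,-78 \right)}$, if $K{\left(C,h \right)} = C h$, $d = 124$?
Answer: $-16580 + 2 i \sqrt{3} \approx -16580.0 + 3.4641 i$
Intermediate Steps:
$g{\left(Y \right)} = \sqrt{2} \sqrt{Y}$ ($g{\left(Y \right)} = \sqrt{2 Y} = \sqrt{2} \sqrt{Y}$)
$w{\left(D,R \right)} = D + 2 i \sqrt{3}$ ($w{\left(D,R \right)} = \sqrt{2} \sqrt{-6} + D = \sqrt{2} i \sqrt{6} + D = 2 i \sqrt{3} + D = D + 2 i \sqrt{3}$)
$\left(w{\left(d,144 \right)} - 19512\right) + K{\left(-36,-78 \right)} = \left(\left(124 + 2 i \sqrt{3}\right) - 19512\right) - -2808 = \left(-19388 + 2 i \sqrt{3}\right) + 2808 = -16580 + 2 i \sqrt{3}$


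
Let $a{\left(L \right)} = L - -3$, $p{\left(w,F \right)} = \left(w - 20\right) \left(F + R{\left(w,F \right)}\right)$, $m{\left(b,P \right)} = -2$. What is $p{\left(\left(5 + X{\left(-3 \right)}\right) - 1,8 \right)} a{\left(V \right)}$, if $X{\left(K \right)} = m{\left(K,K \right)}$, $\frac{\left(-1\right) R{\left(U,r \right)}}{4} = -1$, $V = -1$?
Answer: $-432$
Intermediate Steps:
$R{\left(U,r \right)} = 4$ ($R{\left(U,r \right)} = \left(-4\right) \left(-1\right) = 4$)
$X{\left(K \right)} = -2$
$p{\left(w,F \right)} = \left(-20 + w\right) \left(4 + F\right)$ ($p{\left(w,F \right)} = \left(w - 20\right) \left(F + 4\right) = \left(-20 + w\right) \left(4 + F\right)$)
$a{\left(L \right)} = 3 + L$ ($a{\left(L \right)} = L + 3 = 3 + L$)
$p{\left(\left(5 + X{\left(-3 \right)}\right) - 1,8 \right)} a{\left(V \right)} = \left(-80 - 160 + 4 \left(\left(5 - 2\right) - 1\right) + 8 \left(\left(5 - 2\right) - 1\right)\right) \left(3 - 1\right) = \left(-80 - 160 + 4 \left(3 - 1\right) + 8 \left(3 - 1\right)\right) 2 = \left(-80 - 160 + 4 \cdot 2 + 8 \cdot 2\right) 2 = \left(-80 - 160 + 8 + 16\right) 2 = \left(-216\right) 2 = -432$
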